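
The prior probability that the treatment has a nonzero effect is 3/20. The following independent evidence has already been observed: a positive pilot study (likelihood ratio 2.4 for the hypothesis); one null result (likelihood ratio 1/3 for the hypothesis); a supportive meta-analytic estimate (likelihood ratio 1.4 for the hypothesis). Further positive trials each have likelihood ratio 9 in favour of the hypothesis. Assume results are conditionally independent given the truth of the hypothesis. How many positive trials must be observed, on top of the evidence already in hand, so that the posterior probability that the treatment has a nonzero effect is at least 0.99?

Prior odds = 0.15/0.85 = 3/17.
Combined Bayes factor of the evidence already in hand = 2.4 × (1/3) × 1.4 = 1.12.
Odds after that evidence = (3/17) × 1.12 = 84/425.
Target odds = 0.99/0.01 = 99.
Need 9ⁿ ≥ 99 ÷ (84/425) = 14025/28.
9² = 81 falls short of 14025/28 but 9³ = 729 reaches it, so n = 3.

3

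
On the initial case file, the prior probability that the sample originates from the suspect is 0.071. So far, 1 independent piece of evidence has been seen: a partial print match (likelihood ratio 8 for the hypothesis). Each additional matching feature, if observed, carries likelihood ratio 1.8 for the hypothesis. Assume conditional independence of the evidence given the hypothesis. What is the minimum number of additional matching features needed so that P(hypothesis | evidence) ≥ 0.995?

10

Prior odds = 0.071/0.929 = 71/929.
Bayes factor of the evidence already in hand = 8.
Odds after that evidence = (71/929) × 8 = 568/929.
Target odds = 0.995/0.005 = 199.
Need 1.8ⁿ ≥ 199 ÷ (568/929) = 184871/568.
1.8⁹ = 387420489/1953125 falls short of 184871/568 but 1.8¹⁰ ≈357.047 reaches it, so n = 10.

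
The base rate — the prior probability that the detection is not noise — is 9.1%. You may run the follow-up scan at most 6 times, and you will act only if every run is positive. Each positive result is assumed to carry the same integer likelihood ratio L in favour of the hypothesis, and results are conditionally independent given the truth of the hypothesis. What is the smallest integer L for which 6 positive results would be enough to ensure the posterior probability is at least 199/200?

4

Prior odds = 0.091/0.909 = 91/909.
Target odds = 0.995/0.005 = 199.
Need L⁶ ≥ 199 ÷ (91/909) = 180891/91.
3⁶ = 729 < 180891/91 ≤ 4096 = 4⁶, so L = 4.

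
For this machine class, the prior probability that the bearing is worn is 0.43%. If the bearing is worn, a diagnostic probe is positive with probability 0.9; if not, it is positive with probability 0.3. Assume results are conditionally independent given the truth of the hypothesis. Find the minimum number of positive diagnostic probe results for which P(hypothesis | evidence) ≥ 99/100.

10

Prior odds = 0.0043/0.9957 = 43/9957.
Likelihood ratio of a positive = 0.9/0.3 = 3.
Target posterior odds = 0.99/0.01 = 99.
Require 3ⁿ ≥ 99 ÷ (43/9957) = 985743/43.
3⁹ = 19683 falls short of 985743/43 but 3¹⁰ = 59049 reaches it, so n = 10.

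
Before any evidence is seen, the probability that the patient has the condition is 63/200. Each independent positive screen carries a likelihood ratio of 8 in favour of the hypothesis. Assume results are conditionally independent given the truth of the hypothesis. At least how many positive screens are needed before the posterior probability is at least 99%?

3

Prior odds: 0.315 ÷ 0.685 = 63/137.
Likelihood ratio per positive screen = 8.
Target odds: 0.99 ÷ 0.01 = 99.
Need (63/137) × 8ⁿ ≥ 99, i.e. 8ⁿ ≥ 1507/7.
8² = 64 falls short of 1507/7 but 8³ = 512 reaches it, so n = 3.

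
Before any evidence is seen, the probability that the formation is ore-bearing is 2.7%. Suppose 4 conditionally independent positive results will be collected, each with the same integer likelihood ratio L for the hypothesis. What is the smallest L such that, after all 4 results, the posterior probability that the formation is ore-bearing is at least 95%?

Prior odds = 0.027/0.973 = 27/973.
Target odds = 0.95/0.05 = 19.
Need L⁴ ≥ 19 ÷ (27/973) = 18487/27.
5⁴ = 625 < 18487/27 ≤ 1296 = 6⁴, so L = 6.

6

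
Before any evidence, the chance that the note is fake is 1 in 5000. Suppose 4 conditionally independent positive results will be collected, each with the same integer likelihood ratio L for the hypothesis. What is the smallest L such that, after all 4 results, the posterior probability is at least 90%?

Prior odds = 0.0002/0.9998 = 1/4999.
Target odds = 0.9/0.1 = 9.
Need L⁴ ≥ 9 ÷ (1/4999) = 44991.
14⁴ = 38416 < 44991 ≤ 50625 = 15⁴, so L = 15.

15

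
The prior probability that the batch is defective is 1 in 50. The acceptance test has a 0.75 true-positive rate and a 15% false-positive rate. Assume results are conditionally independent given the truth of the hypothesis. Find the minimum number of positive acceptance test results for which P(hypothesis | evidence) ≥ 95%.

Prior odds = 0.02/0.98 = 1/49.
Likelihood ratio of a positive result = 0.75/0.15 = 5.
Target odds: 0.95 ÷ 0.05 = 19.
Need (1/49) × 5ⁿ ≥ 19, i.e. 5ⁿ ≥ 931.
5⁴ = 625 falls short of 931 but 5⁵ = 3125 reaches it, so n = 5.

5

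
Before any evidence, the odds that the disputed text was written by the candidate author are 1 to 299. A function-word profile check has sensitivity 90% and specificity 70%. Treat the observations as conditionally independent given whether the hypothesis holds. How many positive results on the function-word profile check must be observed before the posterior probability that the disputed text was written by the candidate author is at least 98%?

Prior odds = 1/299.
False-positive rate = 1 − 0.7 = 0.3; likelihood ratio of a positive = 0.9/0.3 = 3.
Target odds: 0.98 ÷ 0.02 = 49.
Require 3ⁿ ≥ 49 ÷ (1/299) = 14651.
3⁸ = 6561 falls short of 14651 but 3⁹ = 19683 reaches it, so n = 9.

9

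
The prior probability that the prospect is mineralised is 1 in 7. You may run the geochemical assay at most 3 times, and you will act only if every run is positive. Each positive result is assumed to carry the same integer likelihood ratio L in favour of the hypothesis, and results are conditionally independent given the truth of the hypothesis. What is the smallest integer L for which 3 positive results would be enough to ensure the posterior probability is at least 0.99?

Prior odds = (1/7)/(6/7) = 1/6.
Target odds = 0.99/0.01 = 99.
Need L³ ≥ 99 ÷ (1/6) = 594.
8³ = 512 < 594 ≤ 729 = 9³, so L = 9.

9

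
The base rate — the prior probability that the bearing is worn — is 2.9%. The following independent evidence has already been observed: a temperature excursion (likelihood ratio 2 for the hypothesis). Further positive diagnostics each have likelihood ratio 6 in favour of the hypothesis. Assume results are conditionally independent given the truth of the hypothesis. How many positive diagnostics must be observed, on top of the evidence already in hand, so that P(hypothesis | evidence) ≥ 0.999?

Prior odds = 0.029/0.971 = 29/971.
Bayes factor of the evidence already in hand = 2.
Odds after that evidence = (29/971) × 2 = 58/971.
Target odds = 0.999/0.001 = 999.
Need 6ⁿ ≥ 999 ÷ (58/971) = 970029/58.
6⁵ = 7776 falls short of 970029/58 but 6⁶ = 46656 reaches it, so n = 6.

6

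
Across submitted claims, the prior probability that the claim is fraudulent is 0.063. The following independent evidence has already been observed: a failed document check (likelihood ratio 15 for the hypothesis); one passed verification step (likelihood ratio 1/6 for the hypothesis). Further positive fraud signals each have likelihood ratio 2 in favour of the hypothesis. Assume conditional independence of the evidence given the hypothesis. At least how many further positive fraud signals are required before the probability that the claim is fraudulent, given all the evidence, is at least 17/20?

6

Prior odds = 0.063/0.937 = 63/937.
Combined Bayes factor of the evidence already in hand = 15 × (1/6) = 2.5.
Odds after that evidence = (63/937) × 2.5 = 315/1874.
Target odds = 0.85/0.15 = 17/3.
Need 2ⁿ ≥ 17/3 ÷ (315/1874) = 31858/945.
2⁵ = 32 falls short of 31858/945 but 2⁶ = 64 reaches it, so n = 6.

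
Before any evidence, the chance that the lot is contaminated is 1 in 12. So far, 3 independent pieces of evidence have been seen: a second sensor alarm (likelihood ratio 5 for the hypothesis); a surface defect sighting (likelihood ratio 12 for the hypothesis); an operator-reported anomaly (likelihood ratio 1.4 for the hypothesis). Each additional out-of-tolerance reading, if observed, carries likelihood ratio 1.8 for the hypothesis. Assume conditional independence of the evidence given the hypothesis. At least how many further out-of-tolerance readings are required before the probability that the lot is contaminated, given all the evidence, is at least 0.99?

5

Prior odds = (1/12)/(11/12) = 1/11.
Combined Bayes factor of the evidence already in hand = 5 × 12 × 1.4 = 84.
Odds after that evidence = (1/11) × 84 = 84/11.
Target odds = 0.99/0.01 = 99.
Need 1.8ⁿ ≥ 99 ÷ (84/11) = 363/28.
1.8⁴ = 10.4976 falls short of 363/28 but 1.8⁵ = 18.89568 reaches it, so n = 5.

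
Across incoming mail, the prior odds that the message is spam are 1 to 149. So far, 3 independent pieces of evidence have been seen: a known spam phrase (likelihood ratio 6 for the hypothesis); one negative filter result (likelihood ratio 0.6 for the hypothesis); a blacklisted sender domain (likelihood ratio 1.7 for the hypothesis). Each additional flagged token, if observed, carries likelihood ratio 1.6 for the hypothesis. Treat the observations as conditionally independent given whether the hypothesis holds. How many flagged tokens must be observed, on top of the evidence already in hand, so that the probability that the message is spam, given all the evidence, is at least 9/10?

Prior odds = 1/149.
Combined Bayes factor of the evidence already in hand = 6 × 0.6 × 1.7 = 6.12.
Odds after that evidence = (1/149) × 6.12 = 153/3725.
Target odds = 0.9/0.1 = 9.
Need 1.6ⁿ ≥ 9 ÷ (153/3725) = 3725/17.
1.6¹¹ ≈175.922 falls short of 3725/17 but 1.6¹² ≈281.475 reaches it, so n = 12.

12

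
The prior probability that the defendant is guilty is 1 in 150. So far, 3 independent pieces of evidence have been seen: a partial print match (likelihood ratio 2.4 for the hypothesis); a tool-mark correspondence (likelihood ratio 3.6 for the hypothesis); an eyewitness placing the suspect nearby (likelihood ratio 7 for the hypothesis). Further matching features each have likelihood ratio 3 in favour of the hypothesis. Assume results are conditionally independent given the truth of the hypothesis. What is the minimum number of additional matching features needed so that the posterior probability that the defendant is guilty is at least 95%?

4

Prior odds = (1/150)/(149/150) = 1/149.
Combined Bayes factor of the evidence already in hand = 2.4 × 3.6 × 7 = 60.48.
Odds after that evidence = (1/149) × 60.48 = 1512/3725.
Target odds = 0.95/0.05 = 19.
Need 3ⁿ ≥ 19 ÷ (1512/3725) = 70775/1512.
3³ = 27 falls short of 70775/1512 but 3⁴ = 81 reaches it, so n = 4.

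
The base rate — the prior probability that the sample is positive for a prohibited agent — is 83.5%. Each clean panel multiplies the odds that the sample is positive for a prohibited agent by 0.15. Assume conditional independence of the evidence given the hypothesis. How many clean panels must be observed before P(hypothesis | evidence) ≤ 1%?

Prior odds = 0.835/0.165 = 167/33.
Likelihood ratio per clean panel = 0.15.
Target odds: 0.01 ÷ 0.99 = 1/99.
Require 0.15ⁿ ≤ 1/99 ÷ (167/33) = 1/501.
0.15³ = 0.003375 is still above 1/501 but 0.15⁴ = 81/160000 is at or below it, so n = 4.

4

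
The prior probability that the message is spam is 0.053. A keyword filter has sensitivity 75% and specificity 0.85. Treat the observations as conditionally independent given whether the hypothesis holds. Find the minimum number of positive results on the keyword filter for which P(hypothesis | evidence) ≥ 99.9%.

Prior odds = 0.053/0.947 = 53/947.
False-positive rate = 1 − 0.85 = 0.15; likelihood ratio of a positive = 0.75/0.15 = 5.
Target posterior odds = 0.999/0.001 = 999.
Require 5ⁿ ≥ 999 ÷ (53/947) = 946053/53.
5⁶ = 15625 falls short of 946053/53 but 5⁷ = 78125 reaches it, so n = 7.

7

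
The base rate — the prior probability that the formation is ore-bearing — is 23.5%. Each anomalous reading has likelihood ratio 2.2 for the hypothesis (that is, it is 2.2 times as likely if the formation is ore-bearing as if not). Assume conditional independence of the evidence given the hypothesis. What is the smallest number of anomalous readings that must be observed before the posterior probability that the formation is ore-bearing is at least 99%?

8

Prior odds = 0.235/0.765 = 47/153.
Likelihood ratio per anomalous reading = 2.2.
Target odds: 0.99 ÷ 0.01 = 99.
Require 2.2ⁿ ≥ 99 ÷ (47/153) = 15147/47.
2.2⁷ = 19487171/78125 falls short of 15147/47 but 2.2⁸ = 214358881/390625 reaches it, so n = 8.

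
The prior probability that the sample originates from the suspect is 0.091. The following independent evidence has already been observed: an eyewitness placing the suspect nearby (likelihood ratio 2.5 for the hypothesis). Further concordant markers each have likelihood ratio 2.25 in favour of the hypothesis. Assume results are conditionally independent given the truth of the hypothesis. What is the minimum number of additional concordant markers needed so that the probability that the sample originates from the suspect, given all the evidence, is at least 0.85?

4

Prior odds = 0.091/0.909 = 91/909.
Bayes factor of the evidence already in hand = 2.5.
Odds after that evidence = (91/909) × 2.5 = 455/1818.
Target odds = 0.85/0.15 = 17/3.
Need 2.25ⁿ ≥ 17/3 ÷ (455/1818) = 10302/455.
2.25³ = 11.390625 falls short of 10302/455 but 2.25⁴ = 25.62890625 reaches it, so n = 4.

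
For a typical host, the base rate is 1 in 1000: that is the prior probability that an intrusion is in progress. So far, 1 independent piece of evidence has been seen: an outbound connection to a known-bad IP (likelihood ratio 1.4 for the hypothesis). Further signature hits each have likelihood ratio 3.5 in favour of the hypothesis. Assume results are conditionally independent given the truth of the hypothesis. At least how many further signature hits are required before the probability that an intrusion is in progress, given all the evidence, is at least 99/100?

Prior odds = 0.001/0.999 = 1/999.
Bayes factor of the evidence already in hand = 1.4.
Odds after that evidence = (1/999) × 1.4 = 7/4995.
Target odds = 0.99/0.01 = 99.
Need 3.5ⁿ ≥ 99 ÷ (7/4995) = 494505/7.
3.5⁸ = 5764801/256 falls short of 494505/7 but 3.5⁹ = 40353607/512 reaches it, so n = 9.

9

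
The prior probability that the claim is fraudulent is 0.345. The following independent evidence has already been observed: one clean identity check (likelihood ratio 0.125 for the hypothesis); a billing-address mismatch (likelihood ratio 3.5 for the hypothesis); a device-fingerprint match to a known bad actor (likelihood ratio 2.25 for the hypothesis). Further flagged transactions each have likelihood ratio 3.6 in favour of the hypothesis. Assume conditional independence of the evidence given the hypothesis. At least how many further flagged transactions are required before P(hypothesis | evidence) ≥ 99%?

5

Prior odds = 0.345/0.655 = 69/131.
Combined Bayes factor of the evidence already in hand = 0.125 × 3.5 × 2.25 = 0.984375.
Odds after that evidence = (69/131) × 0.984375 = 4347/8384.
Target odds = 0.99/0.01 = 99.
Need 3.6ⁿ ≥ 99 ÷ (4347/8384) = 92224/483.
3.6⁴ = 167.9616 falls short of 92224/483 but 3.6⁵ = 604.66176 reaches it, so n = 5.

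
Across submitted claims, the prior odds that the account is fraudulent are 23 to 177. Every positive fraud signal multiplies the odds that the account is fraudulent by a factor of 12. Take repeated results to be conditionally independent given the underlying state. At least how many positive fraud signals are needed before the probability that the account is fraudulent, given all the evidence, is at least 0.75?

2

Prior odds = 23/177.
Likelihood ratio per positive fraud signal = 12.
Target posterior odds = 0.75/0.25 = 3.
Require 12ⁿ ≥ 3 ÷ (23/177) = 531/23.
12¹ = 12 falls short of 531/23 but 12² = 144 reaches it, so n = 2.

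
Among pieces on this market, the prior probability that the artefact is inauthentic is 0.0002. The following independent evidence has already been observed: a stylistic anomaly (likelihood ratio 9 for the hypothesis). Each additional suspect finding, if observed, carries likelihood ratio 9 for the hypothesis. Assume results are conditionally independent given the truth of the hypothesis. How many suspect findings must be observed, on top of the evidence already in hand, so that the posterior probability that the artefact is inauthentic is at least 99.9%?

Prior odds = 0.0002/0.9998 = 1/4999.
Bayes factor of the evidence already in hand = 9.
Odds after that evidence = (1/4999) × 9 = 9/4999.
Target odds = 0.999/0.001 = 999.
Need 9ⁿ ≥ 999 ÷ (9/4999) = 554889.
9⁶ = 531441 falls short of 554889 but 9⁷ = 4782969 reaches it, so n = 7.

7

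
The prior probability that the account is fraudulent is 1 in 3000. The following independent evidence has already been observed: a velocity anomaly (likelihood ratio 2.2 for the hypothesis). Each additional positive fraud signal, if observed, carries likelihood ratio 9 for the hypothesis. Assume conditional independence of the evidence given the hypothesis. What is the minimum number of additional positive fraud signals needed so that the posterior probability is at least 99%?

Prior odds = (1/3000)/(2999/3000) = 1/2999.
Bayes factor of the evidence already in hand = 2.2.
Odds after that evidence = (1/2999) × 2.2 = 11/14995.
Target odds = 0.99/0.01 = 99.
Need 9ⁿ ≥ 99 ÷ (11/14995) = 134955.
9⁵ = 59049 falls short of 134955 but 9⁶ = 531441 reaches it, so n = 6.

6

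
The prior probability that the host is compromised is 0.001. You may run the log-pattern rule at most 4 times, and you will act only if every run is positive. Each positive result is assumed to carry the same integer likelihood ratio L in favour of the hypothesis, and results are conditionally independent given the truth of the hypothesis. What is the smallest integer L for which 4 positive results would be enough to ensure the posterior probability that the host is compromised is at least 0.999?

32

Prior odds = 0.001/0.999 = 1/999.
Target odds = 0.999/0.001 = 999.
Need L⁴ ≥ 999 ÷ (1/999) = 998001.
31⁴ = 923521 < 998001 ≤ 1048576 = 32⁴, so L = 32.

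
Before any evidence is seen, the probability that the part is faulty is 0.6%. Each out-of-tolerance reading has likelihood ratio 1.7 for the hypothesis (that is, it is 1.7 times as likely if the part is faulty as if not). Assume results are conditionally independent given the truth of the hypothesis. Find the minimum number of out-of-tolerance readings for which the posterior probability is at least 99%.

Prior odds: 0.006 ÷ 0.994 = 3/497.
Likelihood ratio per out-of-tolerance reading = 1.7.
Target posterior odds = 0.99/0.01 = 99.
Require 1.7ⁿ ≥ 99 ÷ (3/497) = 16401.
1.7¹⁸ ≈14063.1 falls short of 16401 but 1.7¹⁹ ≈23907.2 reaches it, so n = 19.

19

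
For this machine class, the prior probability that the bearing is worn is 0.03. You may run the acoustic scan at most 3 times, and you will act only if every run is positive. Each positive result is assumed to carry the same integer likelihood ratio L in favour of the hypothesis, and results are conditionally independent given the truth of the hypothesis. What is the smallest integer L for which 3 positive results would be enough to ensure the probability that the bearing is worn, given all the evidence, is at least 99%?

15

Prior odds = 0.03/0.97 = 3/97.
Target odds = 0.99/0.01 = 99.
Need L³ ≥ 99 ÷ (3/97) = 3201.
14³ = 2744 < 3201 ≤ 3375 = 15³, so L = 15.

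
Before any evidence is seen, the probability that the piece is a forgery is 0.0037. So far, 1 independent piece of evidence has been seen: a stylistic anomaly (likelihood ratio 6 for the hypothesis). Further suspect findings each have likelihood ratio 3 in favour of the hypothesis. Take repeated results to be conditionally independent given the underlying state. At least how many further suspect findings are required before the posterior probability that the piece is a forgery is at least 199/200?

9

Prior odds = 0.0037/0.9963 = 37/9963.
Bayes factor of the evidence already in hand = 6.
Odds after that evidence = (37/9963) × 6 = 74/3321.
Target odds = 0.995/0.005 = 199.
Need 3ⁿ ≥ 199 ÷ (74/3321) = 660879/74.
3⁸ = 6561 falls short of 660879/74 but 3⁹ = 19683 reaches it, so n = 9.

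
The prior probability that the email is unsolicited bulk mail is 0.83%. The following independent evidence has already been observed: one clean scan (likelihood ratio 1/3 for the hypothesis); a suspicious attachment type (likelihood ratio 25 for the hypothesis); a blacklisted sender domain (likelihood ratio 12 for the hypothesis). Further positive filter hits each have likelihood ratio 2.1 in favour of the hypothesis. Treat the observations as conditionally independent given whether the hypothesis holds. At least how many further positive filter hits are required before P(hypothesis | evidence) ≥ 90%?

Prior odds = 0.0083/0.9917 = 83/9917.
Combined Bayes factor of the evidence already in hand = (1/3) × 25 × 12 = 100.
Odds after that evidence = (83/9917) × 100 = 8300/9917.
Target odds = 0.9/0.1 = 9.
Need 2.1ⁿ ≥ 9 ÷ (8300/9917) = 89253/8300.
2.1³ = 9.261 falls short of 89253/8300 but 2.1⁴ = 19.4481 reaches it, so n = 4.

4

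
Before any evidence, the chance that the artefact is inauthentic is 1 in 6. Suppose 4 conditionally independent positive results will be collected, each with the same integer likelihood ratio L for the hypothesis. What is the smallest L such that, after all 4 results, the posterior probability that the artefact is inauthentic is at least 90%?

3

Prior odds = (1/6)/(5/6) = 0.2.
Target odds = 0.9/0.1 = 9.
Need L⁴ ≥ 9 ÷ 0.2 = 45.
2⁴ = 16 < 45 ≤ 81 = 3⁴, so L = 3.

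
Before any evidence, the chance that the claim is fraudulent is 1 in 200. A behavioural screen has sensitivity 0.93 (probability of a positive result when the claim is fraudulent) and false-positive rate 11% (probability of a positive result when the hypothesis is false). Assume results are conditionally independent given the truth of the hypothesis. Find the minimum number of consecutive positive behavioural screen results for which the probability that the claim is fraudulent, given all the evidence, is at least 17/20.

Prior odds = 0.005/0.995 = 1/199.
Likelihood ratio of a positive result = 0.93/0.11 = 93/11.
Target posterior odds = 0.85/0.15 = 17/3.
Require (93/11)ⁿ ≥ 17/3 ÷ (1/199) = 3383/3.
(93/11)³ = 804357/1331 falls short of 3383/3 but (93/11)⁴ = 74805201/14641 reaches it, so n = 4.

4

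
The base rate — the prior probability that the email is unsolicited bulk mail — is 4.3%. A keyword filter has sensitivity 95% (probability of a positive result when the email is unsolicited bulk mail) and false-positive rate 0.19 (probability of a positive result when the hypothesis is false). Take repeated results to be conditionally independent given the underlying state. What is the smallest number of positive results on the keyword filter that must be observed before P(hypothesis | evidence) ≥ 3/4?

3

Prior odds = 0.043/0.957 = 43/957.
Likelihood ratio of a positive result = 0.95/0.19 = 5.
Target odds: 0.75 ÷ 0.25 = 3.
Need (43/957) × 5ⁿ ≥ 3, i.e. 5ⁿ ≥ 2871/43.
5² = 25 falls short of 2871/43 but 5³ = 125 reaches it, so n = 3.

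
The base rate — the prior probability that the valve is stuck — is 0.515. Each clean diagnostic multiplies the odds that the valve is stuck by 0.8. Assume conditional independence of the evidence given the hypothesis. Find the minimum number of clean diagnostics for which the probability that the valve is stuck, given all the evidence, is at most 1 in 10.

Prior odds: 0.515 ÷ 0.485 = 103/97.
Likelihood ratio per clean diagnostic = 0.8.
Target odds: 0.1 ÷ 0.9 = 1/9.
Need (103/97) × 0.8ⁿ ≤ 1/9, i.e. 0.8ⁿ ≤ 97/927.
0.8¹⁰ = 1048576/9765625 is still above 97/927 but 0.8¹¹ = 4194304/48828125 is at or below it, so n = 11.

11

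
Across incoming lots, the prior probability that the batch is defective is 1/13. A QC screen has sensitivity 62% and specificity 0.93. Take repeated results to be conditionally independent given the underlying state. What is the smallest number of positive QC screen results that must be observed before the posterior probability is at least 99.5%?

Prior odds = (1/13)/(12/13) = 1/12.
False-positive rate = 1 − 0.93 = 0.07; likelihood ratio of a positive = 0.62/0.07 = 62/7.
Target odds: 0.995 ÷ 0.005 = 199.
Require (62/7)ⁿ ≥ 199 ÷ (1/12) = 2388.
(62/7)³ = 238328/343 falls short of 2388 but (62/7)⁴ = 14776336/2401 reaches it, so n = 4.

4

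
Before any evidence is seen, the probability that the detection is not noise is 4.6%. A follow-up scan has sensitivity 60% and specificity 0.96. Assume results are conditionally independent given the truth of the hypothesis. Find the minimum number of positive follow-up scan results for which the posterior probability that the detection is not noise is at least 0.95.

Prior odds: 0.046 ÷ 0.954 = 23/477.
False-positive rate = 1 − 0.96 = 0.04; likelihood ratio of a positive = 0.6/0.04 = 15.
Target odds: 0.95 ÷ 0.05 = 19.
Require 15ⁿ ≥ 19 ÷ (23/477) = 9063/23.
15² = 225 falls short of 9063/23 but 15³ = 3375 reaches it, so n = 3.

3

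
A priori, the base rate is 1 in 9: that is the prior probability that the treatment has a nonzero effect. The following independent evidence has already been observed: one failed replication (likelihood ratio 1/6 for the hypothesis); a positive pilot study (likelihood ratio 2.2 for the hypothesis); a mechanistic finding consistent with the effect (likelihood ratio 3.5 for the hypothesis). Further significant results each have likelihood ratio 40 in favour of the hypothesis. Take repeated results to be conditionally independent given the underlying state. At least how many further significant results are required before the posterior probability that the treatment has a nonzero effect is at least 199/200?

Prior odds = (1/9)/(8/9) = 0.125.
Combined Bayes factor of the evidence already in hand = (1/6) × 2.2 × 3.5 = 77/60.
Odds after that evidence = 0.125 × 77/60 = 77/480.
Target odds = 0.995/0.005 = 199.
Need 40ⁿ ≥ 199 ÷ (77/480) = 95520/77.
40¹ = 40 falls short of 95520/77 but 40² = 1600 reaches it, so n = 2.

2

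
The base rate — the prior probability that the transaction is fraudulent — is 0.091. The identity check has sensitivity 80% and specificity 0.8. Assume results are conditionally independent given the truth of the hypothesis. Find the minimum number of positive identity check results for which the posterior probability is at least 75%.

Prior odds: 0.091 ÷ 0.909 = 91/909.
False-positive rate = 1 − 0.8 = 0.2; likelihood ratio of a positive = 0.8/0.2 = 4.
Target odds: 0.75 ÷ 0.25 = 3.
Require 4ⁿ ≥ 3 ÷ (91/909) = 2727/91.
4² = 16 falls short of 2727/91 but 4³ = 64 reaches it, so n = 3.

3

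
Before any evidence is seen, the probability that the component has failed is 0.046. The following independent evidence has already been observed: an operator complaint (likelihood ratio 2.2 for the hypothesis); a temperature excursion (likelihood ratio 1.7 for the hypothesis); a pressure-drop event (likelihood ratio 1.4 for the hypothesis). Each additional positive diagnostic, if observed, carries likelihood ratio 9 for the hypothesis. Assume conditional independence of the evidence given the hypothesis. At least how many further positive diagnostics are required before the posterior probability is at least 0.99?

Prior odds = 0.046/0.954 = 23/477.
Combined Bayes factor of the evidence already in hand = 2.2 × 1.7 × 1.4 = 5.236.
Odds after that evidence = (23/477) × 5.236 = 30107/119250.
Target odds = 0.99/0.01 = 99.
Need 9ⁿ ≥ 99 ÷ (30107/119250) = 1073250/2737.
9² = 81 falls short of 1073250/2737 but 9³ = 729 reaches it, so n = 3.

3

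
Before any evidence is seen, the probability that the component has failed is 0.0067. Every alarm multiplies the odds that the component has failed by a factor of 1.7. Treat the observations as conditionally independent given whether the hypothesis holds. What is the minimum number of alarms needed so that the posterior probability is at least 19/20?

Prior odds = 0.0067/0.9933 = 67/9933.
Likelihood ratio per alarm = 1.7.
Target posterior odds = 0.95/0.05 = 19.
Require 1.7ⁿ ≥ 19 ÷ (67/9933) = 188727/67.
1.7¹⁴ ≈1683.78 falls short of 188727/67 but 1.7¹⁵ ≈2862.42 reaches it, so n = 15.

15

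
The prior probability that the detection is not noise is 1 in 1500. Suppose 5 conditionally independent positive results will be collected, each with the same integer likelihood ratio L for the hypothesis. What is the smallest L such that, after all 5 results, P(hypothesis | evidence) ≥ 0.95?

8

Prior odds = (1/1500)/(1499/1500) = 1/1499.
Target odds = 0.95/0.05 = 19.
Need L⁵ ≥ 19 ÷ (1/1499) = 28481.
7⁵ = 16807 < 28481 ≤ 32768 = 8⁵, so L = 8.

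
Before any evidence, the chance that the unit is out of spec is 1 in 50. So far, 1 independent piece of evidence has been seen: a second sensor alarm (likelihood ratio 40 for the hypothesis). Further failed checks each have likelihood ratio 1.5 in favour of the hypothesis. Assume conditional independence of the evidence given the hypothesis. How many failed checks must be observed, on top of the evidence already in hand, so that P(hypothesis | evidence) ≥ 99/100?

12

Prior odds = 0.02/0.98 = 1/49.
Bayes factor of the evidence already in hand = 40.
Odds after that evidence = (1/49) × 40 = 40/49.
Target odds = 0.99/0.01 = 99.
Need 1.5ⁿ ≥ 99 ÷ (40/49) = 121.275.
1.5¹¹ = 177147/2048 falls short of 121.275 but 1.5¹² = 531441/4096 reaches it, so n = 12.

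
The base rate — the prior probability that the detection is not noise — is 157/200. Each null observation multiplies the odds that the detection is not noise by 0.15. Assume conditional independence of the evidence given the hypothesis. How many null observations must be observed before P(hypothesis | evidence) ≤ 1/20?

Prior odds: 0.785 ÷ 0.215 = 157/43.
Likelihood ratio per null observation = 0.15.
Target posterior odds = 0.05/0.95 = 1/19.
Need (157/43) × 0.15ⁿ ≤ 1/19, i.e. 0.15ⁿ ≤ 43/2983.
0.15² = 0.0225 is still above 43/2983 but 0.15³ = 0.003375 is at or below it, so n = 3.

3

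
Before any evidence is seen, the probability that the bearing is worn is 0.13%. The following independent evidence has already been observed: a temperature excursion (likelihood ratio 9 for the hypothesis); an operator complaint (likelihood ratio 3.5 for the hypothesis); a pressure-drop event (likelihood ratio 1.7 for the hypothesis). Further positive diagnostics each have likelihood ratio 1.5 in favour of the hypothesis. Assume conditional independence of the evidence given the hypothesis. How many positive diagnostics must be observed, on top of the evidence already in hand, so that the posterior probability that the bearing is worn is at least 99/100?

Prior odds = 0.0013/0.9987 = 13/9987.
Combined Bayes factor of the evidence already in hand = 9 × 3.5 × 1.7 = 53.55.
Odds after that evidence = (13/9987) × 53.55 = 4641/66580.
Target odds = 0.99/0.01 = 99.
Need 1.5ⁿ ≥ 99 ÷ (4641/66580) = 2197140/1547.
1.5¹⁷ = 129140163/131072 falls short of 2197140/1547 but 1.5¹⁸ = 387420489/262144 reaches it, so n = 18.

18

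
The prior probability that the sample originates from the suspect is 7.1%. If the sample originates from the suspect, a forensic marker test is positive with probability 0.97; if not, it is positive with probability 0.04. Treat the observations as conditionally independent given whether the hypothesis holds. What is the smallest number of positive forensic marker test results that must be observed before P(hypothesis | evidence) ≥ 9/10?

Prior odds = 0.071/0.929 = 71/929.
Likelihood ratio of a positive = 0.97/0.04 = 24.25.
Target posterior odds = 0.9/0.1 = 9.
Need (71/929) × 24.25ⁿ ≥ 9, i.e. 24.25ⁿ ≥ 8361/71.
24.25¹ = 24.25 falls short of 8361/71 but 24.25² = 588.0625 reaches it, so n = 2.

2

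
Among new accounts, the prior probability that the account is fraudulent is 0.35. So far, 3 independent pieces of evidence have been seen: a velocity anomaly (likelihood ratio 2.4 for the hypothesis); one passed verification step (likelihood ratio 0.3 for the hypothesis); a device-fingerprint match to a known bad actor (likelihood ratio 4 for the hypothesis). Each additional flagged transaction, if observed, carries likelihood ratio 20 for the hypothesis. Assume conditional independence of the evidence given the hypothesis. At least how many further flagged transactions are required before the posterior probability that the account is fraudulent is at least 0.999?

3

Prior odds = 0.35/0.65 = 7/13.
Combined Bayes factor of the evidence already in hand = 2.4 × 0.3 × 4 = 2.88.
Odds after that evidence = (7/13) × 2.88 = 504/325.
Target odds = 0.999/0.001 = 999.
Need 20ⁿ ≥ 999 ÷ (504/325) = 36075/56.
20² = 400 falls short of 36075/56 but 20³ = 8000 reaches it, so n = 3.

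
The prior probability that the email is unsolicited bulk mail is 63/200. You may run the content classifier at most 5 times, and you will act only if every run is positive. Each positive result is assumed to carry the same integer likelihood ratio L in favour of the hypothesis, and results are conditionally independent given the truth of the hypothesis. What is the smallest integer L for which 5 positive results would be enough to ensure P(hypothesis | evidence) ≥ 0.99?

3

Prior odds = 0.315/0.685 = 63/137.
Target odds = 0.99/0.01 = 99.
Need L⁵ ≥ 99 ÷ (63/137) = 1507/7.
2⁵ = 32 < 1507/7 ≤ 243 = 3⁵, so L = 3.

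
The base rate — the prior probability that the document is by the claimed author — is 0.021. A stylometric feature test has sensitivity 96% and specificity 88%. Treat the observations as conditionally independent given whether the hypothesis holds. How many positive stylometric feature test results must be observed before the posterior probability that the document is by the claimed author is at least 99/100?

5

Prior odds = 0.021/0.979 = 21/979.
False-positive rate = 1 − 0.88 = 0.12; likelihood ratio of a positive = 0.96/0.12 = 8.
Target odds: 0.99 ÷ 0.01 = 99.
Need (21/979) × 8ⁿ ≥ 99, i.e. 8ⁿ ≥ 32307/7.
8⁴ = 4096 falls short of 32307/7 but 8⁵ = 32768 reaches it, so n = 5.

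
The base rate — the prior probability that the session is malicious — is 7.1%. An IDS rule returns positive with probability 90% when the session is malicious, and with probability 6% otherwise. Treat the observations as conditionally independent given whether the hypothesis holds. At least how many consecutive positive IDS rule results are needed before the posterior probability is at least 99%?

3

Prior odds = 0.071/0.929 = 71/929.
Likelihood ratio of a positive result = 0.9/0.06 = 15.
Target posterior odds = 0.99/0.01 = 99.
Need (71/929) × 15ⁿ ≥ 99, i.e. 15ⁿ ≥ 91971/71.
15² = 225 falls short of 91971/71 but 15³ = 3375 reaches it, so n = 3.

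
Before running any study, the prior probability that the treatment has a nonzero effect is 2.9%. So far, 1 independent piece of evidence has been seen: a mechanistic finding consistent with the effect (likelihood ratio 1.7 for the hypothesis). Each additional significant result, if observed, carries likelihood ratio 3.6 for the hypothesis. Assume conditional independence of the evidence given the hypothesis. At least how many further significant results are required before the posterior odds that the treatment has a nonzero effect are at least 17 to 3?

Prior odds = 0.029/0.971 = 29/971.
Bayes factor of the evidence already in hand = 1.7.
Odds after that evidence = (29/971) × 1.7 = 493/9710.
Target odds = 17/3.
Need 3.6ⁿ ≥ 17/3 ÷ (493/9710) = 9710/87.
3.6³ = 46.656 falls short of 9710/87 but 3.6⁴ = 167.9616 reaches it, so n = 4.

4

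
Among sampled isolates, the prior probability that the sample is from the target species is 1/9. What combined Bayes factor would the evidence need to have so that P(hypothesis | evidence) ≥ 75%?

Prior odds = (1/9)/(8/9) = 0.125.
Target odds = 0.75/0.25 = 3.
Required Bayes factor = 3 ÷ 0.125 = 24.

24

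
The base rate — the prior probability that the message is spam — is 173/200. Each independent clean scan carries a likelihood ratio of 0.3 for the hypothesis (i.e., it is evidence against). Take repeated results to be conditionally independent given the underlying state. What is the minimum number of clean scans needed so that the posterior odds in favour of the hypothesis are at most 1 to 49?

Prior odds: 0.865 ÷ 0.135 = 173/27.
Likelihood ratio per clean scan = 0.3.
Target odds = 1/49.
Require 0.3ⁿ ≤ 1/49 ÷ (173/27) = 27/8477.
0.3⁴ = 0.0081 is still above 27/8477 but 0.3⁵ = 243/100000 is at or below it, so n = 5.

5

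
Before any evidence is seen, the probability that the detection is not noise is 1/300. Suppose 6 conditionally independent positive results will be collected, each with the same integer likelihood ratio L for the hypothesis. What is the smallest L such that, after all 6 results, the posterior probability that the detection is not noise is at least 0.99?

6

Prior odds = (1/300)/(299/300) = 1/299.
Target odds = 0.99/0.01 = 99.
Need L⁶ ≥ 99 ÷ (1/299) = 29601.
5⁶ = 15625 < 29601 ≤ 46656 = 6⁶, so L = 6.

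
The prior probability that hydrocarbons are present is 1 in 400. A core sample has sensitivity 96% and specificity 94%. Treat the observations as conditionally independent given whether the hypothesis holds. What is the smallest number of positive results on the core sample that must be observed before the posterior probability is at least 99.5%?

Prior odds: 0.0025 ÷ 0.9975 = 1/399.
False-positive rate = 1 − 0.94 = 0.06; likelihood ratio of a positive = 0.96/0.06 = 16.
Target odds: 0.995 ÷ 0.005 = 199.
Need (1/399) × 16ⁿ ≥ 199, i.e. 16ⁿ ≥ 79401.
16⁴ = 65536 falls short of 79401 but 16⁵ = 1048576 reaches it, so n = 5.

5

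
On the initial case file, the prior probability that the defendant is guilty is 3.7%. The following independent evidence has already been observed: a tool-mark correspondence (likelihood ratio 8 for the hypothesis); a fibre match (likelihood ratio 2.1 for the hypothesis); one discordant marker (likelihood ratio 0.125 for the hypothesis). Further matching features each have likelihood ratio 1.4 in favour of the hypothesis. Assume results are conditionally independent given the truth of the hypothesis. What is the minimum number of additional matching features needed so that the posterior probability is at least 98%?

Prior odds = 0.037/0.963 = 37/963.
Combined Bayes factor of the evidence already in hand = 8 × 2.1 × 0.125 = 2.1.
Odds after that evidence = (37/963) × 2.1 = 259/3210.
Target odds = 0.98/0.02 = 49.
Need 1.4ⁿ ≥ 49 ÷ (259/3210) = 22470/37.
1.4¹⁹ ≈597.63 falls short of 22470/37 but 1.4²⁰ ≈836.683 reaches it, so n = 20.

20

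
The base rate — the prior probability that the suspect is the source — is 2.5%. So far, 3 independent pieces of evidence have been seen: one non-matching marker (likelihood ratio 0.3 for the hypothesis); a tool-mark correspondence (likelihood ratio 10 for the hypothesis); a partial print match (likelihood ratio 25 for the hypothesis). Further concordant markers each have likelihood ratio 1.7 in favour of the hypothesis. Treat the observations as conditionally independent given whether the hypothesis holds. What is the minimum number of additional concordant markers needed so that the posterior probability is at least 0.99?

Prior odds = 0.025/0.975 = 1/39.
Combined Bayes factor of the evidence already in hand = 0.3 × 10 × 25 = 75.
Odds after that evidence = (1/39) × 75 = 25/13.
Target odds = 0.99/0.01 = 99.
Need 1.7ⁿ ≥ 99 ÷ (25/13) = 51.48.
1.7⁷ = 410338673/10000000 falls short of 51.48 but 1.7⁸ ≈69.7576 reaches it, so n = 8.

8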